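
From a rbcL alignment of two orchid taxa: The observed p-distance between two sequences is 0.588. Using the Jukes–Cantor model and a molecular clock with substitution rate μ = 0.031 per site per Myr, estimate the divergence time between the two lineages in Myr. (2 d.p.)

d = −(3/4) ln(1 − 4p/3) = −0.75 ln(1 − 0.784) = −0.75 ln(0.216)
  = −0.75 × (-1.532477) = 1.149358 substitutions/site.
Under a molecular clock d = 2μt, so t = d/(2μ) = 1.149358 / (2 × 0.031) = 18.54 Myr.

18.54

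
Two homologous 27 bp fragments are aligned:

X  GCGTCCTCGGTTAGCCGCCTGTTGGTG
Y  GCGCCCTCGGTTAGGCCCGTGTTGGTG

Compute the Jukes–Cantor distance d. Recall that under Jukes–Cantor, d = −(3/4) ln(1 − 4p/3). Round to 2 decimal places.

The sequences differ at 4 of 27 sites (4, 15, 17, 19), so p = 4/27 ≈ 0.148148.
d = −(3/4) ln(1 − 4p/3) = −0.75 ln(1 − 0.197531) = −0.75 ln(0.802469)
  = −0.75 × (-0.220062) = 0.165047 substitutions/site.

0.17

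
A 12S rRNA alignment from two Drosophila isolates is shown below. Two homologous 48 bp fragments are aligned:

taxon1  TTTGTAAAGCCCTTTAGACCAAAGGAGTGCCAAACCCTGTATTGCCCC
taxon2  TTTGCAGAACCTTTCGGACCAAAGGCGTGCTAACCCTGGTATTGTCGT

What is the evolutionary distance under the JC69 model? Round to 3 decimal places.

The sequences differ at 14 of 48 sites, so p = 14/48 ≈ 0.291667.
d = −(3/4) ln(1 − 4p/3) = −0.75 ln(1 − 0.388889) = −0.75 ln(0.611111)
  = −0.75 × (-0.492477) = 0.369358 substitutions/site.

0.369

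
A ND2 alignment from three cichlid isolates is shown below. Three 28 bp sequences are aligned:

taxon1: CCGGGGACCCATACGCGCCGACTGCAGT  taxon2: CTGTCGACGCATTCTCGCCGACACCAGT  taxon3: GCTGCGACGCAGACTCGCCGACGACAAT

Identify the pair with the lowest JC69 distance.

taxon1–taxon2: 8/28 differ, p = 0.286, d = 0.360.
taxon1–taxon3: 9/28 differ, p = 0.321, d = 0.420.
taxon2–taxon3: 9/28 differ, p = 0.321, d = 0.420.
The smallest distance is between taxon1 and taxon2.

taxon1 and taxon2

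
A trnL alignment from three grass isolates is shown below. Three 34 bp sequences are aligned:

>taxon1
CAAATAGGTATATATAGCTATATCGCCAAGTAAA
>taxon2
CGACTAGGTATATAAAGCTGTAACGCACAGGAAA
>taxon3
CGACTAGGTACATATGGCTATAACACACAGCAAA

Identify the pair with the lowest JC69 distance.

taxon2 and taxon3

taxon1–taxon2: 8/34 differ, p = 0.235, d = 0.282.
taxon1–taxon3: 9/34 differ, p = 0.265, d = 0.326.
taxon2–taxon3: 6/34 differ, p = 0.176, d = 0.201.
The smallest distance is between taxon2 and taxon3.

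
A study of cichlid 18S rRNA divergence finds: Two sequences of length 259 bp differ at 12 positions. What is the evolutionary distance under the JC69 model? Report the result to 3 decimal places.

p = 12/259 ≈ 0.046332.
d = −(3/4) ln(1 − 4p/3) = −0.75 ln(1 − 0.061776) = −0.75 ln(0.938224)
  = −0.75 × (-0.063767) = 0.047825 substitutions/site.

0.048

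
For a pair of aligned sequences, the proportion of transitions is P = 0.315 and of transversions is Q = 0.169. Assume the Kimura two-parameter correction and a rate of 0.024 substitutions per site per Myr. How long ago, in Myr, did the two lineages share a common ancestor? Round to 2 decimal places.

Under the Kimura two-parameter model, d = −½ ln(1 − 2P − Q) − ¼ ln(1 − 2Q).
1 − 2P − Q = 0.201, giving −½ ln(0.201) = 0.802225.
1 − 2Q = 0.662, giving −¼ ln(0.662) = 0.103122.
d = 0.802225 + 0.103122 = 0.905347.
Under a molecular clock d = 2μt, so t = d/(2μ) = 0.905347 / (2 × 0.024) = 18.86 Myr.

18.86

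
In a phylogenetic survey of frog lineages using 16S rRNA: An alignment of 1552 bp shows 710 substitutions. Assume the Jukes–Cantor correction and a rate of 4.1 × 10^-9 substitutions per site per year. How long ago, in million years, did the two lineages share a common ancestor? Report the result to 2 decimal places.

86.11

p = 710/1552 ≈ 0.457474.
d = −(3/4) ln(1 − 4p/3) = −0.75 ln(1 − 0.609965) = −0.75 ln(0.390035)
  = −0.75 × (-0.941519) = 0.706139 substitutions/site.
Under a molecular clock d = 2μt, so t = d/(2μ) = 0.706139 / (2 × 4.1 × 10^-9) = 86.11 million years.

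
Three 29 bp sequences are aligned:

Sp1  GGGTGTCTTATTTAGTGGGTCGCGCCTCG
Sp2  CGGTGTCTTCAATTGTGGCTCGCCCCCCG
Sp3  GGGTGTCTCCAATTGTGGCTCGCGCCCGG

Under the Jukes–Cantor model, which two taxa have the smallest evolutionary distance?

Sp2 and Sp3

Sp1–Sp2: 8/29 differ, p = 0.276, d = 0.344.
Sp1–Sp3: 8/29 differ, p = 0.276, d = 0.344.
Sp2–Sp3: 4/29 differ, p = 0.138, d = 0.152.
The smallest distance is between Sp2 and Sp3.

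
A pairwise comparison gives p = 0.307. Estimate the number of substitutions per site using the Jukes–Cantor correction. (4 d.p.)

0.3949

d = −(3/4) ln(1 − 4p/3) = −0.75 ln(1 − 0.409333) = −0.75 ln(0.590667)
  = −0.75 × (-0.526503) = 0.394877 substitutions/site.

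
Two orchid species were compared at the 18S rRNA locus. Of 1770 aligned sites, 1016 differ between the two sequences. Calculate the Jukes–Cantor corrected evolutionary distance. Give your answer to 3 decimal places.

1.087

p = 1016/1770 ≈ 0.574011.
d = −(3/4) ln(1 − 4p/3) = −0.75 ln(1 − 0.765348) = −0.75 ln(0.234652)
  = −0.75 × (-1.449652) = 1.087239 substitutions/site.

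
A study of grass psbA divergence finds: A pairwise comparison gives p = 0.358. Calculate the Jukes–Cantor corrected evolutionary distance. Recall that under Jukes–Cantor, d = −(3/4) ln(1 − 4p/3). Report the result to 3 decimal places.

d = −(3/4) ln(1 − 4p/3) = −0.75 ln(1 − 0.477333) = −0.75 ln(0.522667)
  = −0.75 × (-0.648811) = 0.486608 substitutions/site.

0.487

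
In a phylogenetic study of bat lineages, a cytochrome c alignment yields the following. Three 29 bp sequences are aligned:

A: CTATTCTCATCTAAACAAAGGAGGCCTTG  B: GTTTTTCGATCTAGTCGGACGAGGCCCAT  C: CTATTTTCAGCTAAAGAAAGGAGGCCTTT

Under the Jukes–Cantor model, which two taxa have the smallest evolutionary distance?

A–B: 13/29 differ, p = 0.448, d = 0.683.
A–C: 4/29 differ, p = 0.138, d = 0.152.
B–C: 13/29 differ, p = 0.448, d = 0.683.
The smallest distance is between A and C.

A and C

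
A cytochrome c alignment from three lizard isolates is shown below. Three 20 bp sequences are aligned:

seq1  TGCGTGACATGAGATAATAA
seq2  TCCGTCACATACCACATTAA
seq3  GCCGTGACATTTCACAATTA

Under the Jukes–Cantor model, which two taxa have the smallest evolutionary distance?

seq1–seq2: 7/20 differ, p = 0.350, d = 0.471.
seq1–seq3: 7/20 differ, p = 0.350, d = 0.471.
seq2–seq3: 6/20 differ, p = 0.300, d = 0.383.
The smallest distance is between seq2 and seq3.

seq2 and seq3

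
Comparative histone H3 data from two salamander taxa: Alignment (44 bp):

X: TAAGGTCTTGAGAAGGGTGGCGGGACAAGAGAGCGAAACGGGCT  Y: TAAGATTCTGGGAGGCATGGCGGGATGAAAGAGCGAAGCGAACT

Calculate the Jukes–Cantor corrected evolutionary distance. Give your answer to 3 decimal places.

The sequences differ at 13 of 44 sites, so p = 13/44 ≈ 0.295455.
d = −(3/4) ln(1 − 4p/3) = −0.75 ln(1 − 0.39394) = −0.75 ln(0.60606)
  = −0.75 × (-0.500776) = 0.375582 substitutions/site.

0.376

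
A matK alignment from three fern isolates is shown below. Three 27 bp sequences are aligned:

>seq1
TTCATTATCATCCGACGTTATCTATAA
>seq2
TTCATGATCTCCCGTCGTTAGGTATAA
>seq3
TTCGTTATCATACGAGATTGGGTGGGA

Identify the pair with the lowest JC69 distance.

seq1–seq2: 6/27 differ, p = 0.222, d = 0.264.
seq1–seq3: 10/27 differ, p = 0.370, d = 0.511.
seq2–seq3: 12/27 differ, p = 0.444, d = 0.673.
The smallest distance is between seq1 and seq2.

seq1 and seq2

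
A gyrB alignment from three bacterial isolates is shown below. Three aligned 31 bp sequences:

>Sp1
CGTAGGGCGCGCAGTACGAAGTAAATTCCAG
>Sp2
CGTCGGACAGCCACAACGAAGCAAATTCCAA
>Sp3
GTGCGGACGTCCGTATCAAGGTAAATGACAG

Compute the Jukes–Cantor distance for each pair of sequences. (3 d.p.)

Sp1–Sp2: 9/31 sites differ → p ≈ 0.290323, d = −0.75 ln(1 − 0.387097) = 0.367161 ≈ 0.367.
Sp1–Sp3: 15/31 sites differ → p ≈ 0.483871, d = −0.75 ln(1 − 0.645161) = 0.777068 ≈ 0.777.
Sp2–Sp3: 14/31 sites differ → p ≈ 0.451613, d = −0.75 ln(1 − 0.602151) = 0.691262 ≈ 0.691.

d(Sp1,Sp2) = 0.367, d(Sp1,Sp3) = 0.777, d(Sp2,Sp3) = 0.691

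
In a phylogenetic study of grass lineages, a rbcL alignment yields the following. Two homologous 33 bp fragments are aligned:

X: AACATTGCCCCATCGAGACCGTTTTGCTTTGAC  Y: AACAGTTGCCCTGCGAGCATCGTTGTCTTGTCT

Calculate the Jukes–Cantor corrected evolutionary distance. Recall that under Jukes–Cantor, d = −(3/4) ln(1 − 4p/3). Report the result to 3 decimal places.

0.780

The sequences differ at 16 of 33 sites, so p = 16/33 ≈ 0.484848.
d = −(3/4) ln(1 − 4p/3) = −0.75 ln(1 − 0.646464) = −0.75 ln(0.353536)
  = −0.75 × (-1.039770) = 0.779828 substitutions/site.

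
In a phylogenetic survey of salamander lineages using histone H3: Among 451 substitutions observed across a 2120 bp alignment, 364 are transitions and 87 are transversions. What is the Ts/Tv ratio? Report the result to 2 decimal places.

R = 364/87 = 4.183908… ≈ 4.18 (to 2 d.p.).

4.18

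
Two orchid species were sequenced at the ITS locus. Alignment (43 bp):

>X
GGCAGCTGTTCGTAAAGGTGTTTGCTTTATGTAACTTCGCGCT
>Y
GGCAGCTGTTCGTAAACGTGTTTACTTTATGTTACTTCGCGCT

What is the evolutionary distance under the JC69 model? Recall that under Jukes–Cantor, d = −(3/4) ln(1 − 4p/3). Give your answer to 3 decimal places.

0.073

The sequences differ at 3 of 43 sites (17, 24, 33), so p = 3/43 ≈ 0.069767.
d = −(3/4) ln(1 − 4p/3) = −0.75 ln(1 − 0.093023) = −0.75 ln(0.906977)
  = −0.75 × (-0.097638) = 0.073229 substitutions/site.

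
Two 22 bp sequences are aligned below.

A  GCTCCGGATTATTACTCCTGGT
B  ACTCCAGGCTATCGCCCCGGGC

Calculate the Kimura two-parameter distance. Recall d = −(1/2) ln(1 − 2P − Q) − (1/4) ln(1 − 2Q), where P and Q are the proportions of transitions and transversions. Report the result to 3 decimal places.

0.765

Of 22 sites, 8 differences are transitions and 1 are transversions, so P = 8/22 ≈ 0.363636 and Q = 1/22 ≈ 0.045455.
Under the Kimura two-parameter model, d = −½ ln(1 − 2P − Q) − ¼ ln(1 − 2Q).
1 − 2P − Q = 0.227273, giving −½ ln(0.227273) = 0.740802.
1 − 2Q = 0.90909, giving −¼ ln(0.90909) = 0.023828.
d = 0.740802 + 0.023828 = 0.764630.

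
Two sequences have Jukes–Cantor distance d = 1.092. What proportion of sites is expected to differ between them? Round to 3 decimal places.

0.575

p = (3/4)(1 − e^(−4d/3)) = 0.75 × (1 − e^(-1.456)) = 0.75 × (1 − 0.233167) = 0.575125.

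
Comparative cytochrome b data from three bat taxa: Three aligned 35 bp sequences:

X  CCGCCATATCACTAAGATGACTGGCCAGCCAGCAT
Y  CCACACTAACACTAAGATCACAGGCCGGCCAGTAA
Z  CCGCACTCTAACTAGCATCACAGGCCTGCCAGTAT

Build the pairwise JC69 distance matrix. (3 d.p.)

d(X,Y) = 0.315, d(X,Z) = 0.360, d(Y,Z) = 0.273

X–Y: 9/35 sites differ → p ≈ 0.257143, d = −0.75 ln(1 − 0.342857) = 0.314890 ≈ 0.315.
X–Z: 10/35 sites differ → p ≈ 0.285714, d = −0.75 ln(1 − 0.380952) = 0.359679 ≈ 0.360.
Y–Z: 8/35 sites differ → p ≈ 0.228571, d = −0.75 ln(1 − 0.304761) = 0.272625 ≈ 0.273.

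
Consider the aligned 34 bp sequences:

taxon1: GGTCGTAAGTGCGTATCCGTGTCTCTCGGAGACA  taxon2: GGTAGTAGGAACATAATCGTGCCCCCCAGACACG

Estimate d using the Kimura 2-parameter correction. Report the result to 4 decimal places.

Of 34 sites, 9 differences are transitions and 4 are transversions, so P = 9/34 ≈ 0.264706 and Q = 4/34 ≈ 0.117647.
Under the Kimura two-parameter model, d = −½ ln(1 − 2P − Q) − ¼ ln(1 − 2Q).
1 − 2P − Q = 0.352941, giving −½ ln(0.352941) = 0.520727.
1 − 2Q = 0.764706, giving −¼ ln(0.764706) = 0.067066.
d = 0.520727 + 0.067066 = 0.587793.

0.5878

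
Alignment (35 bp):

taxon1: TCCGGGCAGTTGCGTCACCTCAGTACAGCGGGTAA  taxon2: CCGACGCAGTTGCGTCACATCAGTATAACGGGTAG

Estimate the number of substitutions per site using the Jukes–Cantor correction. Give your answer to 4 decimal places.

The sequences differ at 8 of 35 sites (1, 3, 4, 5, 19, 26, 28, 35), so p = 8/35 ≈ 0.228571.
d = −(3/4) ln(1 − 4p/3) = −0.75 ln(1 − 0.304761) = −0.75 ln(0.695239)
  = −0.75 × (-0.363500) = 0.272625 substitutions/site.

0.2726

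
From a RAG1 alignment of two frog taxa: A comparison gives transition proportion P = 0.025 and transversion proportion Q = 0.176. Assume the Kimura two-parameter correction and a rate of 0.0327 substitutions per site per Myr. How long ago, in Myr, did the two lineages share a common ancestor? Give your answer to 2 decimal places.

3.62

Under the Kimura two-parameter model, d = −½ ln(1 − 2P − Q) − ¼ ln(1 − 2Q).
1 − 2P − Q = 0.774, giving −½ ln(0.774) = 0.128092.
1 − 2Q = 0.648, giving −¼ ln(0.648) = 0.108466.
d = 0.128092 + 0.108466 = 0.236558.
Under a molecular clock d = 2μt, so t = d/(2μ) = 0.236558 / (2 × 0.0327) = 3.62 Myr.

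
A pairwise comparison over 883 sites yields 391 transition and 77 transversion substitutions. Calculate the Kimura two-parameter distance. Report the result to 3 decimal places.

1.851

P = 391/883 ≈ 0.442809 and Q = 77/883 ≈ 0.087203.
Under the Kimura two-parameter model, d = −½ ln(1 − 2P − Q) − ¼ ln(1 − 2Q).
1 − 2P − Q = 0.027179, giving −½ ln(0.027179) = 1.802655.
1 − 2Q = 0.825594, giving −¼ ln(0.825594) = 0.047913.
d = 1.802655 + 0.047913 = 1.850568.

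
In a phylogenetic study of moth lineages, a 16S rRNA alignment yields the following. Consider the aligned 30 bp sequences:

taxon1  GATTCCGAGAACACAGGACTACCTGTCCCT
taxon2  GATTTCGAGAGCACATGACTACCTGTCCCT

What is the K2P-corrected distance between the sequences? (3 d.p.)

0.108

Of 30 sites, 2 differences are transitions and 1 are transversions, so P = 2/30 ≈ 0.066667 and Q = 1/30 ≈ 0.033333.
Under the Kimura two-parameter model, d = −½ ln(1 − 2P − Q) − ¼ ln(1 − 2Q).
1 − 2P − Q = 0.833333, giving −½ ln(0.833333) = 0.091161.
1 − 2Q = 0.933334, giving −¼ ln(0.933334) = 0.017248.
d = 0.091161 + 0.017248 = 0.108409.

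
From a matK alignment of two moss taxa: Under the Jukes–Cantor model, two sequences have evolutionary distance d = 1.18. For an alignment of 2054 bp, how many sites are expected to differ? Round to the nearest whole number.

Invert JC69: p = (3/4)(1 − e^(−4d/3)) = 0.75 × (1 − e^(-1.573333)) = 0.75 × (1 − 0.207353) = 0.594485.
Expected differing sites = pL ≈ 0.594485 × 2054 = 1221.07219 ≈ 1221.

1221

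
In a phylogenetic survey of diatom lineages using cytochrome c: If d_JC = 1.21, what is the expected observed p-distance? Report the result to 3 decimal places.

p = (3/4)(1 − e^(−4d/3)) = 0.75 × (1 − e^(-1.613333)) = 0.75 × (1 − 0.199222) = 0.600584.

0.601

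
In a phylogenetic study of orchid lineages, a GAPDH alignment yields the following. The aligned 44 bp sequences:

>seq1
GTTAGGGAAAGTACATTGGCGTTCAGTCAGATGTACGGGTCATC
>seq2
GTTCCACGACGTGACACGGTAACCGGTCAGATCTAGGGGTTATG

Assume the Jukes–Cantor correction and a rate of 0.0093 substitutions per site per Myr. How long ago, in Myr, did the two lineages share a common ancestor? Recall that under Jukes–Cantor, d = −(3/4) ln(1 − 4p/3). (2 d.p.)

37.56

The sequences differ at 20 of 44 sites, so p = 20/44 ≈ 0.454545.
d = −(3/4) ln(1 − 4p/3) = −0.75 ln(1 − 0.60606) = −0.75 ln(0.39394)
  = −0.75 × (-0.931557) = 0.698668 substitutions/site.
Under a molecular clock d = 2μt, so t = d/(2μ) = 0.698668 / (2 × 0.0093) = 37.56 Myr.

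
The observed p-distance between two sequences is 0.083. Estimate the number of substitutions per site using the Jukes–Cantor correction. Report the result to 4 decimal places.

d = −(3/4) ln(1 − 4p/3) = −0.75 ln(1 − 0.110667) = −0.75 ln(0.889333)
  = −0.75 × (-0.117284) = 0.087963 substitutions/site.

0.0880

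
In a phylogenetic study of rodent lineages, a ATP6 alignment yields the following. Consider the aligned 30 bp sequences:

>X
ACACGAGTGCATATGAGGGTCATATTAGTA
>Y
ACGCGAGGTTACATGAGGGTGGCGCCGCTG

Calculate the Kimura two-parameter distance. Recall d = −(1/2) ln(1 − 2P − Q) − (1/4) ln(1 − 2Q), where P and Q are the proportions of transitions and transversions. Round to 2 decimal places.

0.88

Of 30 sites, 10 differences are transitions and 4 are transversions, so P = 10/30 ≈ 0.333333 and Q = 4/30 ≈ 0.133333.
Under the Kimura two-parameter model, d = −½ ln(1 − 2P − Q) − ¼ ln(1 − 2Q).
1 − 2P − Q = 0.200001, giving −½ ln(0.200001) = 0.804716.
1 − 2Q = 0.733334, giving −¼ ln(0.733334) = 0.077539.
d = 0.804716 + 0.077539 = 0.882255.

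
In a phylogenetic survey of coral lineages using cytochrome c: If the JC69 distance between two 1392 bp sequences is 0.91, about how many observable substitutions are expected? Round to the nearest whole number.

734

Invert JC69: p = (3/4)(1 − e^(−4d/3)) = 0.75 × (1 − e^(-1.213333)) = 0.75 × (1 − 0.297205) = 0.527096.
Expected differing sites = pL ≈ 0.527096 × 1392 = 733.717632 ≈ 734.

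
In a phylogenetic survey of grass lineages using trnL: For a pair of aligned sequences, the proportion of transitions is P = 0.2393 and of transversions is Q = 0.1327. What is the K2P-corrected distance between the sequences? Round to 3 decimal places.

0.550

Under the Kimura two-parameter model, d = −½ ln(1 − 2P − Q) − ¼ ln(1 − 2Q).
1 − 2P − Q = 0.3887, giving −½ ln(0.3887) = 0.472474.
1 − 2Q = 0.7346, giving −¼ ln(0.7346) = 0.077107.
d = 0.472474 + 0.077107 = 0.549581.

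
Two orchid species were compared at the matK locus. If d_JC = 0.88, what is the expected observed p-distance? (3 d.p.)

0.518

p = (3/4)(1 − e^(−4d/3)) = 0.75 × (1 − e^(-1.173333)) = 0.75 × (1 − 0.309334) = 0.518000.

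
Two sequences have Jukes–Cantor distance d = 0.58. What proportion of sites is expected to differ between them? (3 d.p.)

p = (3/4)(1 − e^(−4d/3)) = 0.75 × (1 − e^(-0.773333)) = 0.75 × (1 − 0.461472) = 0.403896.

0.404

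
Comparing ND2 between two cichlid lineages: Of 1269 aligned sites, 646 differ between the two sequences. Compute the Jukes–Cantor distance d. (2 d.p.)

0.85

p = 646/1269 ≈ 0.509062.
d = −(3/4) ln(1 − 4p/3) = −0.75 ln(1 − 0.678749) = −0.75 ln(0.321251)
  = −0.75 × (-1.135533) = 0.851650 substitutions/site.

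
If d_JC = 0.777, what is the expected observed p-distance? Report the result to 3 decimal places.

p = (3/4)(1 − e^(−4d/3)) = 0.75 × (1 − e^(-1.036)) = 0.75 × (1 − 0.354871) = 0.483847.

0.484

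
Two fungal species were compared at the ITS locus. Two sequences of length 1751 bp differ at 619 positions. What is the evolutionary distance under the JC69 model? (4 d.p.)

0.4781

p = 619/1751 ≈ 0.353512.
d = −(3/4) ln(1 − 4p/3) = −0.75 ln(1 − 0.471349) = −0.75 ln(0.528651)
  = −0.75 × (-0.637427) = 0.478070 substitutions/site.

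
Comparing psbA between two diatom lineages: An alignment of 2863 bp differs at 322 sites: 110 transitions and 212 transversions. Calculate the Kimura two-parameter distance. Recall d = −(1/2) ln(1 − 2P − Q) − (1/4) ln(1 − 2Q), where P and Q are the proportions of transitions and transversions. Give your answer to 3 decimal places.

P = 110/2863 ≈ 0.038421 and Q = 212/2863 ≈ 0.074048.
Under the Kimura two-parameter model, d = −½ ln(1 − 2P − Q) − ¼ ln(1 − 2Q).
1 − 2P − Q = 0.84911, giving −½ ln(0.84911) = 0.081783.
1 − 2Q = 0.851904, giving −¼ ln(0.851904) = 0.040070.
d = 0.081783 + 0.040070 = 0.121853.

0.122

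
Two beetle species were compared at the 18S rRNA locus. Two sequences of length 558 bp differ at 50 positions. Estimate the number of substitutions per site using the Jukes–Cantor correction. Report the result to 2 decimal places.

p = 50/558 ≈ 0.089606.
d = −(3/4) ln(1 − 4p/3) = −0.75 ln(1 − 0.119475) = −0.75 ln(0.880525)
  = −0.75 × (-0.127237) = 0.095428 substitutions/site.

0.10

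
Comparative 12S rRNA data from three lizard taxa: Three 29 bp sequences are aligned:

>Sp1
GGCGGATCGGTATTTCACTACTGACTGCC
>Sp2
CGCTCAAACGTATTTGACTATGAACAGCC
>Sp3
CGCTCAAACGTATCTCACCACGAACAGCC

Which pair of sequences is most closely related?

Sp2 and Sp3

Sp1–Sp2: 11/29 differ, p = 0.379, d = 0.529.
Sp1–Sp3: 11/29 differ, p = 0.379, d = 0.529.
Sp2–Sp3: 4/29 differ, p = 0.138, d = 0.152.
The smallest distance is between Sp2 and Sp3.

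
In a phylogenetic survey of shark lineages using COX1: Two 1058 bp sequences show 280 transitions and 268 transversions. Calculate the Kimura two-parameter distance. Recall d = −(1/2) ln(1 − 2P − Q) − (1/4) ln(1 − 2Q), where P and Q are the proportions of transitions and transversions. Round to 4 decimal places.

P = 280/1058 ≈ 0.26465 and Q = 268/1058 ≈ 0.253308.
Under the Kimura two-parameter model, d = −½ ln(1 − 2P − Q) − ¼ ln(1 − 2Q).
1 − 2P − Q = 0.217392, giving −½ ln(0.217392) = 0.763027.
1 − 2Q = 0.493384, giving −¼ ln(0.493384) = 0.176617.
d = 0.763027 + 0.176617 = 0.939644.

0.9396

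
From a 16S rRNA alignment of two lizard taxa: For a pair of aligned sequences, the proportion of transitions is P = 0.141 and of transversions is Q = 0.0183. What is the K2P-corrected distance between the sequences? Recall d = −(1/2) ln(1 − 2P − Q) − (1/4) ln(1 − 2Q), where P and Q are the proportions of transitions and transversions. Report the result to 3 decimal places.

Under the Kimura two-parameter model, d = −½ ln(1 − 2P − Q) − ¼ ln(1 − 2Q).
1 − 2P − Q = 0.6997, giving −½ ln(0.6997) = 0.178552.
1 − 2Q = 0.9634, giving −¼ ln(0.9634) = 0.009322.
d = 0.178552 + 0.009322 = 0.187874.

0.188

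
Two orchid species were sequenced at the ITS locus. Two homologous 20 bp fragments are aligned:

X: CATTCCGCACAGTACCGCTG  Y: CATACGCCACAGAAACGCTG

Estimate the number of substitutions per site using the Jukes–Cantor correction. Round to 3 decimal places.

0.304

The sequences differ at 5 of 20 sites (4, 6, 7, 13, 15), so p = 5/20 = 0.25.
d = −(3/4) ln(1 − 4p/3) = −0.75 ln(1 − 0.333333) = −0.75 ln(0.666667)
  = −0.75 × (-0.405465) = 0.304099 substitutions/site.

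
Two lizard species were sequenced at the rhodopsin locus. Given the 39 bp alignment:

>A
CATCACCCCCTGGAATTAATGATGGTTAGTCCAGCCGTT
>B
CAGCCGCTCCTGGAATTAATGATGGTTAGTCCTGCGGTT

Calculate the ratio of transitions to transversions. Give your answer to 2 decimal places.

0.20

Transitions are A↔G and C↔T; transversions are all other mismatches.
Transitions: 1. Transversions: 5.
R = 1/5 = 0.20.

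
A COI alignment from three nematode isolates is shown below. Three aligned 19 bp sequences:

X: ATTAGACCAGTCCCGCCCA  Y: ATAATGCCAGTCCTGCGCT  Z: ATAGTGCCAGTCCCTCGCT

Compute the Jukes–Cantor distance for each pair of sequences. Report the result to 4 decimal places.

X–Y: 6/19 sites differ → p ≈ 0.315789, d = −0.75 ln(1 − 0.421052) = 0.409907 ≈ 0.4099.
X–Z: 7/19 sites differ → p ≈ 0.368421, d = −0.75 ln(1 − 0.491228) = 0.506816 ≈ 0.5068.
Y–Z: 3/19 sites differ → p ≈ 0.157895, d = −0.75 ln(1 − 0.210527) = 0.177292 ≈ 0.1773.

d(X,Y) = 0.4099, d(X,Z) = 0.5068, d(Y,Z) = 0.1773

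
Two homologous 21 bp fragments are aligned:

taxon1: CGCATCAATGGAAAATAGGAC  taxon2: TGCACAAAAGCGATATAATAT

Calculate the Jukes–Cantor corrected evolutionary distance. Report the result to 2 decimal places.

0.76

The sequences differ at 10 of 21 sites (1, 5, 6, 9, 11, 12, 14, 18, 19, 21), so p = 10/21 ≈ 0.47619.
d = −(3/4) ln(1 − 4p/3) = −0.75 ln(1 − 0.63492) = −0.75 ln(0.36508)
  = −0.75 × (-1.007639) = 0.755729 substitutions/site.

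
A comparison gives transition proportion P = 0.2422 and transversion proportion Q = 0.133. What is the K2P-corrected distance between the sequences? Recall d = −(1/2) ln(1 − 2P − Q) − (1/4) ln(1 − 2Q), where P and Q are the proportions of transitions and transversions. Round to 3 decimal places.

Under the Kimura two-parameter model, d = −½ ln(1 − 2P − Q) − ¼ ln(1 − 2Q).
1 − 2P − Q = 0.3826, giving −½ ln(0.3826) = 0.480383.
1 − 2Q = 0.734, giving −¼ ln(0.734) = 0.077312.
d = 0.480383 + 0.077312 = 0.557695.

0.558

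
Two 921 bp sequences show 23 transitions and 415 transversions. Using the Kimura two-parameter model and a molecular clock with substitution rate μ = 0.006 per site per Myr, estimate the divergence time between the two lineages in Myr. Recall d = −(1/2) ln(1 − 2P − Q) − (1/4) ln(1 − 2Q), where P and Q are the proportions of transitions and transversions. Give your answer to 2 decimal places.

77.15

P = 23/921 ≈ 0.024973 and Q = 415/921 ≈ 0.450597.
Under the Kimura two-parameter model, d = −½ ln(1 − 2P − Q) − ¼ ln(1 − 2Q).
1 − 2P − Q = 0.499457, giving −½ ln(0.499457) = 0.347117.
1 − 2Q = 0.098806, giving −¼ ln(0.098806) = 0.578649.
d = 0.347117 + 0.578649 = 0.925766.
Under a molecular clock d = 2μt, so t = d/(2μ) = 0.925766 / (2 × 0.006) = 77.15 Myr.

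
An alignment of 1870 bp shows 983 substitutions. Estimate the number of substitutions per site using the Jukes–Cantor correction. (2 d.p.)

0.91

p = 983/1870 ≈ 0.525668.
d = −(3/4) ln(1 − 4p/3) = −0.75 ln(1 − 0.700891) = −0.75 ln(0.299109)
  = −0.75 × (-1.206947) = 0.905210 substitutions/site.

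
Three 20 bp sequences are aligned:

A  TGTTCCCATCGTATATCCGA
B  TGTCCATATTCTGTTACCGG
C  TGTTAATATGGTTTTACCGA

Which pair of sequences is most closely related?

A–B: 9/20 differ, p = 0.450, d = 0.687.
A–C: 7/20 differ, p = 0.350, d = 0.471.
B–C: 6/20 differ, p = 0.300, d = 0.383.
The smallest distance is between B and C.

B and C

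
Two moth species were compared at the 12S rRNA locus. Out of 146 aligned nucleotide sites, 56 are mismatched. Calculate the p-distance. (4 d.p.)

p = 56/146 = 0.383561… ≈ 0.3836 (to 4 d.p.).

0.3836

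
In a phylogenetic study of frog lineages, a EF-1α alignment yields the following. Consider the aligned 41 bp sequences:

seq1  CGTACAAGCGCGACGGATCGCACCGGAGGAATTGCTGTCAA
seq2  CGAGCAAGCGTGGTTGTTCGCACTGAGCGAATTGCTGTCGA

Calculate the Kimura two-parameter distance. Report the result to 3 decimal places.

Of 41 sites, 8 differences are transitions and 4 are transversions, so P = 8/41 ≈ 0.195122 and Q = 4/41 ≈ 0.097561.
Under the Kimura two-parameter model, d = −½ ln(1 − 2P − Q) − ¼ ln(1 − 2Q).
1 − 2P − Q = 0.512195, giving −½ ln(0.512195) = 0.334525.
1 − 2Q = 0.804878, giving −¼ ln(0.804878) = 0.054266.
d = 0.334525 + 0.054266 = 0.388791.

0.389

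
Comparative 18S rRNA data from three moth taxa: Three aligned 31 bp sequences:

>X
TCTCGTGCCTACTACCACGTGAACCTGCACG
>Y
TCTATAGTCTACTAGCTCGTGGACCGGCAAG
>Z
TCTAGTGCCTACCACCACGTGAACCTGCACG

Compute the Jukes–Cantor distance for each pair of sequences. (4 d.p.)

X–Y: 9/31 sites differ → p ≈ 0.290323, d = −0.75 ln(1 − 0.387097) = 0.367161 ≈ 0.3672.
X–Z: 2/31 sites differ → p ≈ 0.064516, d = −0.75 ln(1 − 0.086021) = 0.067461 ≈ 0.0675.
Y–Z: 9/31 sites differ → p ≈ 0.290323, d = −0.75 ln(1 − 0.387097) = 0.367161 ≈ 0.3672.

d(X,Y) = 0.3672, d(X,Z) = 0.0675, d(Y,Z) = 0.3672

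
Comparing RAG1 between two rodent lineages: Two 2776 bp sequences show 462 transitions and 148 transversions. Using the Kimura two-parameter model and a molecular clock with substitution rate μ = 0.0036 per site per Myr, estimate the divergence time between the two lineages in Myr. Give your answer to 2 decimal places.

37.81

P = 462/2776 ≈ 0.166427 and Q = 148/2776 ≈ 0.053314.
Under the Kimura two-parameter model, d = −½ ln(1 − 2P − Q) − ¼ ln(1 − 2Q).
1 − 2P − Q = 0.613832, giving −½ ln(0.613832) = 0.244017.
1 − 2Q = 0.893372, giving −¼ ln(0.893372) = 0.028188.
d = 0.244017 + 0.028188 = 0.272205.
Under a molecular clock d = 2μt, so t = d/(2μ) = 0.272205 / (2 × 0.0036) = 37.81 Myr.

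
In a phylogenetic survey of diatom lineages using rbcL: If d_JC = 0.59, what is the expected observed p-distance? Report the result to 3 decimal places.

p = (3/4)(1 − e^(−4d/3)) = 0.75 × (1 − e^(-0.786667)) = 0.75 × (1 − 0.455360) = 0.408480.

0.408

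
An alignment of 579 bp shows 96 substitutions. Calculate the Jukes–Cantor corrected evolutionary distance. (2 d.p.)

0.19

p = 96/579 ≈ 0.165803.
d = −(3/4) ln(1 − 4p/3) = −0.75 ln(1 − 0.221071) = −0.75 ln(0.778929)
  = −0.75 × (-0.249835) = 0.187376 substitutions/site.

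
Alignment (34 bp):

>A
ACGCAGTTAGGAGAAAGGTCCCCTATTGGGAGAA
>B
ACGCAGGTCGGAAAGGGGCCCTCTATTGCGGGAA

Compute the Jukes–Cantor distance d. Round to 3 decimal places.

The sequences differ at 9 of 34 sites (7, 9, 13, 15, 16, 19, 22, 29, 31), so p = 9/34 ≈ 0.264706.
d = −(3/4) ln(1 − 4p/3) = −0.75 ln(1 − 0.352941) = −0.75 ln(0.647059)
  = −0.75 × (-0.435318) = 0.326489 substitutions/site.

0.326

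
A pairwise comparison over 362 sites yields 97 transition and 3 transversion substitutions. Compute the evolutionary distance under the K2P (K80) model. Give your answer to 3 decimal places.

P = 97/362 ≈ 0.267956 and Q = 3/362 ≈ 0.008287.
Under the Kimura two-parameter model, d = −½ ln(1 − 2P − Q) − ¼ ln(1 − 2Q).
1 − 2P − Q = 0.455801, giving −½ ln(0.455801) = 0.392849.
1 − 2Q = 0.983426, giving −¼ ln(0.983426) = 0.004178.
d = 0.392849 + 0.004178 = 0.397027.

0.397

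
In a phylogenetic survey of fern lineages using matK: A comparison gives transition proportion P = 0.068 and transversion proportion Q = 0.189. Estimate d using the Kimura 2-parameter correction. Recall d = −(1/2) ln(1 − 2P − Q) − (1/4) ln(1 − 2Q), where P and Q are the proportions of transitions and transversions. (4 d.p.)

0.3152

Under the Kimura two-parameter model, d = −½ ln(1 − 2P − Q) − ¼ ln(1 − 2Q).
1 − 2P − Q = 0.675, giving −½ ln(0.675) = 0.196521.
1 − 2Q = 0.622, giving −¼ ln(0.622) = 0.118704.
d = 0.196521 + 0.118704 = 0.315225.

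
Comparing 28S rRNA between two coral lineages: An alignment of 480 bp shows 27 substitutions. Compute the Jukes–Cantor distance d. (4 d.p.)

p = 27/480 = 0.05625.
d = −(3/4) ln(1 − 4p/3) = −0.75 ln(1 − 0.075) = −0.75 ln(0.925)
  = −0.75 × (-0.077962) = 0.058472 substitutions/site.

0.0585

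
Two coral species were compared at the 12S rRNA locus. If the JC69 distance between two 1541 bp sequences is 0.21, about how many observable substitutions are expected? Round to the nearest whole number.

Invert JC69: p = (3/4)(1 − e^(−4d/3)) = 0.75 × (1 − e^(-0.28)) = 0.75 × (1 − 0.755784) = 0.183162.
Expected differing sites = pL ≈ 0.183162 × 1541 = 282.252642 ≈ 282.

282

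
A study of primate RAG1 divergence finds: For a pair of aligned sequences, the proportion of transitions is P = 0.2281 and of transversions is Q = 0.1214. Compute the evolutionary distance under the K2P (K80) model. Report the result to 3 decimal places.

Under the Kimura two-parameter model, d = −½ ln(1 − 2P − Q) − ¼ ln(1 − 2Q).
1 − 2P − Q = 0.4224, giving −½ ln(0.4224) = 0.430901.
1 − 2Q = 0.7572, giving −¼ ln(0.7572) = 0.069532.
d = 0.430901 + 0.069532 = 0.500433.

0.500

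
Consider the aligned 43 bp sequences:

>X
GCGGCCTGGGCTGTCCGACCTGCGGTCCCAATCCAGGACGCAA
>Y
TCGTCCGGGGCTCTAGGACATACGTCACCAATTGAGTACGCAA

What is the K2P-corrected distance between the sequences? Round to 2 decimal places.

Of 43 sites, 3 differences are transitions and 11 are transversions, so P = 3/43 ≈ 0.069767 and Q = 11/43 ≈ 0.255814.
Under the Kimura two-parameter model, d = −½ ln(1 − 2P − Q) − ¼ ln(1 − 2Q).
1 − 2P − Q = 0.604652, giving −½ ln(0.604652) = 0.251551.
1 − 2Q = 0.488372, giving −¼ ln(0.488372) = 0.179169.
d = 0.251551 + 0.179169 = 0.430720.

0.43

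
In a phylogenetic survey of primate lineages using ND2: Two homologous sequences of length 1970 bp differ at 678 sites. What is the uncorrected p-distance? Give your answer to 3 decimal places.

0.344

p = 678/1970 = 0.344162… ≈ 0.344 (to 3 d.p.).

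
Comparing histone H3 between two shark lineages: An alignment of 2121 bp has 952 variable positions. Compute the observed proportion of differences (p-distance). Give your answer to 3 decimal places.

p = 952/2121 = 0.448844… ≈ 0.449 (to 3 d.p.).

0.449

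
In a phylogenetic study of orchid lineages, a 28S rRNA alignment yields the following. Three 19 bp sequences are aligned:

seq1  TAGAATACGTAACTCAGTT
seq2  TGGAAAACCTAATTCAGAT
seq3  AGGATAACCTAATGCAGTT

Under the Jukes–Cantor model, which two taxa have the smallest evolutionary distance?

seq1–seq2: 5/19 differ, p = 0.263, d = 0.324.
seq1–seq3: 7/19 differ, p = 0.368, d = 0.507.
seq2–seq3: 4/19 differ, p = 0.211, d = 0.247.
The smallest distance is between seq2 and seq3.

seq2 and seq3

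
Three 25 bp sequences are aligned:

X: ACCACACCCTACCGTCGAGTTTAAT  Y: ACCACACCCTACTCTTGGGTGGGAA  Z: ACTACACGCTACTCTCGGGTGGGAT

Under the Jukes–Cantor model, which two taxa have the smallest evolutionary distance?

X–Y: 8/25 differ, p = 0.320, d = 0.417.
X–Z: 8/25 differ, p = 0.320, d = 0.417.
Y–Z: 4/25 differ, p = 0.160, d = 0.180.
The smallest distance is between Y and Z.

Y and Z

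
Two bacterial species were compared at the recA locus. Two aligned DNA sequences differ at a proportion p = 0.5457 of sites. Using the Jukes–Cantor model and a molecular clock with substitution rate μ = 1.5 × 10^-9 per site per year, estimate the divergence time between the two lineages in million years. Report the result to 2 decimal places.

d = −(3/4) ln(1 − 4p/3) = −0.75 ln(1 − 0.7276) = −0.75 ln(0.2724)
  = −0.75 × (-1.300484) = 0.975363 substitutions/site.
Under a molecular clock d = 2μt, so t = d/(2μ) = 0.975363 / (2 × 1.5 × 10^-9) = 325.12 million years.

325.12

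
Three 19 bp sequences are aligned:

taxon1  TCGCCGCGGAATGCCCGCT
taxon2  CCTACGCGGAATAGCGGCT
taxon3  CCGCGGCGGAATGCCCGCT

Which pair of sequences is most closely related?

taxon1 and taxon3

taxon1–taxon2: 6/19 differ, p = 0.316, d = 0.410.
taxon1–taxon3: 2/19 differ, p = 0.105, d = 0.113.
taxon2–taxon3: 6/19 differ, p = 0.316, d = 0.410.
The smallest distance is between taxon1 and taxon3.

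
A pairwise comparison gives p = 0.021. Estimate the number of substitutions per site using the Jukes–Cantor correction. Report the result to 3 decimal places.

0.021

d = −(3/4) ln(1 − 4p/3) = −0.75 ln(1 − 0.028) = −0.75 ln(0.972)
  = −0.75 × (-0.028399) = 0.021299 substitutions/site.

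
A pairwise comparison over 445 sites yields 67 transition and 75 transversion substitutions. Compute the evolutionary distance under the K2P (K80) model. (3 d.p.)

P = 67/445 ≈ 0.150562 and Q = 75/445 ≈ 0.168539.
Under the Kimura two-parameter model, d = −½ ln(1 − 2P − Q) − ¼ ln(1 − 2Q).
1 − 2P − Q = 0.530337, giving −½ ln(0.530337) = 0.317121.
1 − 2Q = 0.662922, giving −¼ ln(0.662922) = 0.102774.
d = 0.317121 + 0.102774 = 0.419895.

0.420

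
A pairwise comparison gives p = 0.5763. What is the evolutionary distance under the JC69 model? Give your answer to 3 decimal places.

1.097

d = −(3/4) ln(1 − 4p/3) = −0.75 ln(1 − 0.7684) = −0.75 ln(0.2316)
  = −0.75 × (-1.462744) = 1.097058 substitutions/site.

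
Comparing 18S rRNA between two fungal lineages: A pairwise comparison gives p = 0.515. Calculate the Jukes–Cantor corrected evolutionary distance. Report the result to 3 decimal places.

d = −(3/4) ln(1 − 4p/3) = −0.75 ln(1 − 0.686667) = −0.75 ln(0.313333)
  = −0.75 × (-1.160489) = 0.870367 substitutions/site.

0.870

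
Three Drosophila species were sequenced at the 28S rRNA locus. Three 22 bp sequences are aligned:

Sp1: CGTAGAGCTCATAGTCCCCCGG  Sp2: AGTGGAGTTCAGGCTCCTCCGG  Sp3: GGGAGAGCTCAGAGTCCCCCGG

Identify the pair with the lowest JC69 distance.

Sp1–Sp2: 7/22 differ, p = 0.318, d = 0.414.
Sp1–Sp3: 3/22 differ, p = 0.136, d = 0.151.
Sp2–Sp3: 7/22 differ, p = 0.318, d = 0.414.
The smallest distance is between Sp1 and Sp3.

Sp1 and Sp3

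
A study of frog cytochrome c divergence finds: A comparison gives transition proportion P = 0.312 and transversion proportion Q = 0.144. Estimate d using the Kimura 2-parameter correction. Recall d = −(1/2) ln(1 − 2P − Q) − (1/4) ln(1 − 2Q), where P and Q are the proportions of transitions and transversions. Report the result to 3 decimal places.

Under the Kimura two-parameter model, d = −½ ln(1 − 2P − Q) − ¼ ln(1 − 2Q).
1 − 2P − Q = 0.232, giving −½ ln(0.232) = 0.730509.
1 − 2Q = 0.712, giving −¼ ln(0.712) = 0.084919.
d = 0.730509 + 0.084919 = 0.815428.

0.815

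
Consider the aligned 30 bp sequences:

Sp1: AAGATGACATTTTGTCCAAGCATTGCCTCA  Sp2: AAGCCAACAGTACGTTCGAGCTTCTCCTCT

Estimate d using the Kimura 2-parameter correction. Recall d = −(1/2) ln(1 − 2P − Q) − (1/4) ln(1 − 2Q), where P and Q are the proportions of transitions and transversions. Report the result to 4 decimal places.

Of 30 sites, 6 differences are transitions and 6 are transversions, so P = 6/30 = 0.2 and Q = 6/30 = 0.2.
Under the Kimura two-parameter model, d = −½ ln(1 − 2P − Q) − ¼ ln(1 − 2Q).
1 − 2P − Q = 0.4, giving −½ ln(0.4) = 0.458145.
1 − 2Q = 0.6, giving −¼ ln(0.6) = 0.127706.
d = 0.458145 + 0.127706 = 0.585851.

0.5859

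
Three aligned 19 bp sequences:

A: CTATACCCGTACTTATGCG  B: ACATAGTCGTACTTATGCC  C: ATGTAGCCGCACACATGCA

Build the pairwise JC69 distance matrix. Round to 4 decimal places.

d(A,B) = 0.3241, d(A,C) = 0.5068, d(B,C) = 0.5068

A–B: 5/19 sites differ → p ≈ 0.263158, d = −0.75 ln(1 − 0.350877) = 0.324100 ≈ 0.3241.
A–C: 7/19 sites differ → p ≈ 0.368421, d = −0.75 ln(1 − 0.491228) = 0.506816 ≈ 0.5068.
B–C: 7/19 sites differ → p ≈ 0.368421, d = −0.75 ln(1 − 0.491228) = 0.506816 ≈ 0.5068.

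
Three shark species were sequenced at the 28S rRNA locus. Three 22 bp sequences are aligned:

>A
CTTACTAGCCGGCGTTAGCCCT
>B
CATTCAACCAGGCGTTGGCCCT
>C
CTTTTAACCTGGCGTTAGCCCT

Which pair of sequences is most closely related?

B and C

A–B: 6/22 differ, p = 0.273, d = 0.339.
A–C: 5/22 differ, p = 0.227, d = 0.271.
B–C: 4/22 differ, p = 0.182, d = 0.208.
The smallest distance is between B and C.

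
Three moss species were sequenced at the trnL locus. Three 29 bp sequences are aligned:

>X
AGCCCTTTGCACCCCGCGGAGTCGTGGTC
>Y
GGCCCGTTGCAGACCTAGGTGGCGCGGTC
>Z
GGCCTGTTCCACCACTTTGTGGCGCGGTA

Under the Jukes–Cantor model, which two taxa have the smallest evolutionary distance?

X–Y: 9/29 differ, p = 0.310, d = 0.401.
X–Z: 12/29 differ, p = 0.414, d = 0.602.
Y–Z: 8/29 differ, p = 0.276, d = 0.344.
The smallest distance is between Y and Z.

Y and Z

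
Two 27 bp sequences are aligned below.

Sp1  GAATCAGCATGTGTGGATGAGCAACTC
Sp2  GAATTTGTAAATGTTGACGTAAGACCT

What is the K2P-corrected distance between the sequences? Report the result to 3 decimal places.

Of 27 sites, 8 differences are transitions and 5 are transversions, so P = 8/27 ≈ 0.296296 and Q = 5/27 ≈ 0.185185.
Under the Kimura two-parameter model, d = −½ ln(1 − 2P − Q) − ¼ ln(1 − 2Q).
1 − 2P − Q = 0.222223, giving −½ ln(0.222223) = 0.752037.
1 − 2Q = 0.62963, giving −¼ ln(0.62963) = 0.115656.
d = 0.752037 + 0.115656 = 0.867693.

0.868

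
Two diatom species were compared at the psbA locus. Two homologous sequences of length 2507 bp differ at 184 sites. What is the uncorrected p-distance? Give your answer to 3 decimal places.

p = 184/2507 = 0.073394… ≈ 0.073 (to 3 d.p.).

0.073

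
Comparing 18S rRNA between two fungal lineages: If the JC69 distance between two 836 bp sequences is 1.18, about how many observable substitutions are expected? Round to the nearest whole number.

Invert JC69: p = (3/4)(1 − e^(−4d/3)) = 0.75 × (1 − e^(-1.573333)) = 0.75 × (1 − 0.207353) = 0.594485.
Expected differing sites = pL ≈ 0.594485 × 836 = 496.98946 ≈ 497.

497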